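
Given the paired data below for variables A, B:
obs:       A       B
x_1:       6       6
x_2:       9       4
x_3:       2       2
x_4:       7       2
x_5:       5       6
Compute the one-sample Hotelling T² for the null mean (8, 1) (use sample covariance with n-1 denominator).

Step 1 — sample mean vector:
  mean(A) = (6 + 9 + 2 + 7 + 5) / 5 = 29/5 = 5.8
  mean(B) = (6 + 4 + 2 + 2 + 6) / 5 = 20/5 = 4
  x̄ = (5.8, 4),  deviation x̄ - mu_0 = (5.8, 4) - (8, 1) = (-2.2, 3).

Step 2 — sample covariance matrix, S[i,j] = (1/(n-1)) · Σ_k (x_{k,i} - mean_i) · (x_{k,j} - mean_j), divisor n-1 = 4:
  S[A,A] = ((0.2)·(0.2) + (3.2)·(3.2) + (-3.8)·(-3.8) + (1.2)·(1.2) + (-0.8)·(-0.8)) / 4 = 26.8/4 = 6.7
  S[A,B] = ((0.2)·(2) + (3.2)·(0) + (-3.8)·(-2) + (1.2)·(-2) + (-0.8)·(2)) / 4 = 4/4 = 1
  S[B,B] = ((2)·(2) + (0)·(0) + (-2)·(-2) + (-2)·(-2) + (2)·(2)) / 4 = 16/4 = 4
  S = [[6.7, 1],
 [1, 4]].

Step 3 — invert S. det(S) = 6.7·4 - (1)² = 25.8.
  S^{-1} = (1/det) · [[d, -b], [-b, a]] = [[0.155, -0.0388],
 [-0.0388, 0.2597]].

Step 4 — quadratic form (x̄ - mu_0)^T · S^{-1} · (x̄ - mu_0):
  S^{-1} · (x̄ - mu_0) = (-0.4574, 0.8643),
  (x̄ - mu_0)^T · [...] = (-2.2)·(-0.4574) + (3)·(0.8643) = 3.5992.

Step 5 — scale by n: T² = 5 · 3.5992 = 17.9961.

T² ≈ 17.9961


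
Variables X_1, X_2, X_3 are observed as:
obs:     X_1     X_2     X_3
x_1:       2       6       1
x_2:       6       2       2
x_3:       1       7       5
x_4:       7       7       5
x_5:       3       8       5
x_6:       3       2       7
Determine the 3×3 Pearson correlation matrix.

Step 1 — column means:
  mean(X_1) = (2 + 6 + 1 + 7 + 3 + 3) / 6 = 22/6 = 3.6667
  mean(X_2) = (6 + 2 + 7 + 7 + 8 + 2) / 6 = 32/6 = 5.3333
  mean(X_3) = (1 + 2 + 5 + 5 + 5 + 7) / 6 = 25/6 = 4.1667

Step 2 — sample variances and covariances s[i,j] = (1/(n-1)) · Σ_k (x_{k,i} - mean_i) · (x_{k,j} - mean_j), with n-1 = 5:
  s[X_1,X_1] = ((-1.6667)·(-1.6667) + (2.3333)·(2.3333) + (-2.6667)·(-2.6667) + (3.3333)·(3.3333) + (-0.6667)·(-0.6667) + (-0.6667)·(-0.6667)) / 5 = 27.3333/5 = 5.4667
  s[X_1,X_2] = ((-1.6667)·(0.6667) + (2.3333)·(-3.3333) + (-2.6667)·(1.6667) + (3.3333)·(1.6667) + (-0.6667)·(2.6667) + (-0.6667)·(-3.3333)) / 5 = -7.3333/5 = -1.4667
  s[X_1,X_3] = ((-1.6667)·(-3.1667) + (2.3333)·(-2.1667) + (-2.6667)·(0.8333) + (3.3333)·(0.8333) + (-0.6667)·(0.8333) + (-0.6667)·(2.8333)) / 5 = -1.6667/5 = -0.3333
  s[X_2,X_2] = ((0.6667)·(0.6667) + (-3.3333)·(-3.3333) + (1.6667)·(1.6667) + (1.6667)·(1.6667) + (2.6667)·(2.6667) + (-3.3333)·(-3.3333)) / 5 = 35.3333/5 = 7.0667
  s[X_2,X_3] = ((0.6667)·(-3.1667) + (-3.3333)·(-2.1667) + (1.6667)·(0.8333) + (1.6667)·(0.8333) + (2.6667)·(0.8333) + (-3.3333)·(2.8333)) / 5 = 0.6667/5 = 0.1333
  s[X_3,X_3] = ((-3.1667)·(-3.1667) + (-2.1667)·(-2.1667) + (0.8333)·(0.8333) + (0.8333)·(0.8333) + (0.8333)·(0.8333) + (2.8333)·(2.8333)) / 5 = 24.8333/5 = 4.9667
  Sample standard deviations s_i = √(s[i,i]):
  s(X_1) = √(5.4667) = 2.3381
  s(X_2) = √(7.0667) = 2.6583
  s(X_3) = √(4.9667) = 2.2286

Step 3 — r_{ij} = s_{ij} / (s_i · s_j):
  r[X_1,X_1] = 1 (diagonal).
  r[X_1,X_2] = -1.4667 / (2.3381 · 2.6583) = -1.4667 / 6.2154 = -0.236
  r[X_1,X_3] = -0.3333 / (2.3381 · 2.2286) = -0.3333 / 5.2107 = -0.064
  r[X_2,X_2] = 1 (diagonal).
  r[X_2,X_3] = 0.1333 / (2.6583 · 2.2286) = 0.1333 / 5.9243 = 0.0225
  r[X_3,X_3] = 1 (diagonal).

R is symmetric with unit diagonal. Assembling:

R = [[1, -0.236, -0.064],
 [-0.236, 1, 0.0225],
 [-0.064, 0.0225, 1]]


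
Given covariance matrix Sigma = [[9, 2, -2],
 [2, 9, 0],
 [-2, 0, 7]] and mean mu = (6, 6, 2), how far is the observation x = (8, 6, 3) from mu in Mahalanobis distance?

Step 1 — centre the observation: (x - mu) = (2, 0, 1).

Step 2 — invert Sigma (cofactor / det for 3×3, or solve directly):
  Sigma^{-1} = [[0.1252, -0.0278, 0.0358],
 [-0.0278, 0.1173, -0.008],
 [0.0358, -0.008, 0.1531]].

Step 3 — form the quadratic (x - mu)^T · Sigma^{-1} · (x - mu):
  Sigma^{-1} · (x - mu) = (0.2863, -0.0636, 0.2247).
  (x - mu)^T · [Sigma^{-1} · (x - mu)] = (2)·(0.2863) + (0)·(-0.0636) + (1)·(0.2247) = 0.7972.

Step 4 — take square root: d = √(0.7972) ≈ 0.8929.

d(x, mu) = √(0.7972) ≈ 0.8929


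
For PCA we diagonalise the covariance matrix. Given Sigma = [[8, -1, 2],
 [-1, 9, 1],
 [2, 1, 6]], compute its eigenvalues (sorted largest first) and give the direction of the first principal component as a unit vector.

Step 1 — characteristic polynomial p(λ) = det(λI - Sigma) = λ³ - tr·λ² + c_1·λ - det, where tr = trace, c_1 = sum of the principal 2×2 minors, det = det(Sigma):
  tr = 8 + 9 + 6 = 23,
  c_1 = (8·9 - (-1)²) + (8·6 - (2)²) + (9·6 - (1)²) = 71 + 44 + 53 = 168,
  det = 8·(9·6 - (1)²) - (-1)·((-1)·6 - (1)·(2)) + (2)·((-1)·(1) - 9·(2)) = 8·(53) - (-1)·(-8) + (2)·(-19) = 378.
  So p(λ) = λ³ - 23λ² + 168λ - 378.
Step 2 — look for an integer root (rational root theorem: any rational root is an integer divisor of 378). Testing λ = 9:
  p(9) = 729 - 1863 + 1512 - 378 = 0  ✓
  Dividing out (λ - 9): p(λ) = (λ - 9)(λ² - 14λ + 42).
Step 3 — remaining eigenvalues from the quadratic λ² - 14λ + 42 = 0:
  Δ = 14² - 4·42 = 196 - 168 = 28,  λ = (14 ± √28)/2 = (14 ± 5.2915)/2 ≈ 9.6458 or 4.3542.
  Sorted: λ_1 = 9.6458,  λ_2 = 9,  λ_3 = 4.3542  (check: sum = 23 = tr ✓).

Step 4 — unit eigenvector for λ_1 ≈ 9.6458: v spans the null space of (Sigma - λ_1 I), whose rows are
  r_1 = (-1.6458, -1, 2),  r_2 = (-1, -0.6458, 1),  r_3 = (2, 1, -3.6458).
  v is orthogonal to every row, so take v ∝ r_1 × r_2 = ((-1)·(1) - (2)·(-0.6458), (2)·(-1) - (-1.6458)·(1), (-1.6458)·(-0.6458) - (-1)·(-1)) ≈ (0.2915, -0.3542, 0.0627).
  Let u = (0.2915, -0.3542, 0.0627).
  ||u|| = √((0.2915)² + (-0.3542)² + (0.0627)²) = √(0.2144) ≈ 0.463,  v_1 = u/||u|| ≈ (0.6295, -0.7651, 0.1355) (||v_1|| = 1).

λ_1 = 9.6458,  λ_2 = 9,  λ_3 = 4.3542;  v_1 ≈ (0.6295, -0.7651, 0.1355)


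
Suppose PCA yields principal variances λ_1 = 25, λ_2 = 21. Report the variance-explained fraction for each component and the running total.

Step 1 — total variance = trace(Sigma) = Σ λ_i = 25 + 21 = 46.

Step 2 — fraction explained by component i = λ_i / Σ λ:
  PC1: 25/46 = 0.5435
  PC2: 21/46 = 0.4565

Step 3 — cumulative fraction after k components = (λ_1 + ... + λ_k) / Σ λ:
  k = 1: 25/46 = 0.5435
  k = 2: (25 + 21)/46 = 46/46 = 1

Summary (fraction, with percent):

explained: PC1 0.5435 (54.35%), PC2 0.4565 (45.65%);  cumulative: 0.5435, 1


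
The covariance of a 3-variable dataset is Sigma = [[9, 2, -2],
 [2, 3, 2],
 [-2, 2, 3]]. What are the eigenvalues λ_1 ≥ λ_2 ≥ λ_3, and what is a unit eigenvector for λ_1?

Step 1 — characteristic polynomial p(λ) = det(λI - Sigma) = λ³ - tr·λ² + c_1·λ - det, where tr = trace, c_1 = sum of the principal 2×2 minors, det = det(Sigma):
  tr = 9 + 3 + 3 = 15,
  c_1 = (9·3 - (2)²) + (9·3 - (-2)²) + (3·3 - (2)²) = 23 + 23 + 5 = 51,
  det = 9·(3·3 - (2)²) - (2)·((2)·3 - (2)·(-2)) + (-2)·((2)·(2) - 3·(-2)) = 9·(5) - (2)·(10) + (-2)·(10) = 5.
  So p(λ) = λ³ - 15λ² + 51λ - 5.
Step 2 — look for an integer root (rational root theorem: any rational root is an integer divisor of 5). Testing λ = 5:
  p(5) = 125 - 375 + 255 - 5 = 0  ✓
  Dividing out (λ - 5): p(λ) = (λ - 5)(λ² - 10λ + 1).
Step 3 — remaining eigenvalues from the quadratic λ² - 10λ + 1 = 0:
  Δ = 10² - 4·1 = 100 - 4 = 96,  λ = (10 ± √96)/2 = (10 ± 9.798)/2 ≈ 9.899 or 0.101.
  Sorted: λ_1 = 9.899,  λ_2 = 5,  λ_3 = 0.101  (check: sum = 15 = tr ✓).

Step 4 — unit eigenvector for λ_1 ≈ 9.899: v spans the null space of (Sigma - λ_1 I), whose rows are
  r_1 = (-0.899, 2, -2),  r_2 = (2, -6.899, 2),  r_3 = (-2, 2, -6.899).
  v is orthogonal to every row, so take v ∝ r_1 × r_2 = ((2)·(2) - (-2)·(-6.899), (-2)·(2) - (-0.899)·(2), (-0.899)·(-6.899) - (2)·(2)) ≈ (-9.798, -2.202, 2.202).
  Rescale (multiply by -1 so the first nonzero entry is positive): u = (9.798, 2.202, -2.202).
  ||u|| = √((9.798)² + (2.202)² + (-2.202)²) = √(105.698) ≈ 10.281,  v_1 = u/||u|| ≈ (0.953, 0.2142, -0.2142) (||v_1|| = 1).

λ_1 = 9.899,  λ_2 = 5,  λ_3 = 0.101;  v_1 ≈ (0.953, 0.2142, -0.2142)


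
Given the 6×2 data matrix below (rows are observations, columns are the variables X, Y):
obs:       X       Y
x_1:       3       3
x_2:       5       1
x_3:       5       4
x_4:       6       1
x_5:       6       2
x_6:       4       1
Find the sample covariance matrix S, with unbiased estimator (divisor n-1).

Step 1 — column means:
  mean(X) = (3 + 5 + 5 + 6 + 6 + 4) / 6 = 29/6 = 4.8333
  mean(Y) = (3 + 1 + 4 + 1 + 2 + 1) / 6 = 12/6 = 2

Step 2 — sample covariance S[i,j] = (1/(n-1)) · Σ_k (x_{k,i} - mean_i) · (x_{k,j} - mean_j), with n-1 = 5.
  S[X,X] = ((-1.8333)·(-1.8333) + (0.1667)·(0.1667) + (0.1667)·(0.1667) + (1.1667)·(1.1667) + (1.1667)·(1.1667) + (-0.8333)·(-0.8333)) / 5 = 6.8333/5 = 1.3667
  S[X,Y] = ((-1.8333)·(1) + (0.1667)·(-1) + (0.1667)·(2) + (1.1667)·(-1) + (1.1667)·(0) + (-0.8333)·(-1)) / 5 = -2/5 = -0.4
  S[Y,Y] = ((1)·(1) + (-1)·(-1) + (2)·(2) + (-1)·(-1) + (0)·(0) + (-1)·(-1)) / 5 = 8/5 = 1.6

S is symmetric (S[j,i] = S[i,j]). Assembling:

S = [[1.3667, -0.4],
 [-0.4, 1.6]]


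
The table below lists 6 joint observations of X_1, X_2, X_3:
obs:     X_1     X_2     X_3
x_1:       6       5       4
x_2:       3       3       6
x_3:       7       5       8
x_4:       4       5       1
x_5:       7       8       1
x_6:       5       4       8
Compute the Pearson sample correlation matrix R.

Step 1 — column means:
  mean(X_1) = (6 + 3 + 7 + 4 + 7 + 5) / 6 = 32/6 = 5.3333
  mean(X_2) = (5 + 3 + 5 + 5 + 8 + 4) / 6 = 30/6 = 5
  mean(X_3) = (4 + 6 + 8 + 1 + 1 + 8) / 6 = 28/6 = 4.6667

Step 2 — sample variances and covariances s[i,j] = (1/(n-1)) · Σ_k (x_{k,i} - mean_i) · (x_{k,j} - mean_j), with n-1 = 5:
  s[X_1,X_1] = ((0.6667)·(0.6667) + (-2.3333)·(-2.3333) + (1.6667)·(1.6667) + (-1.3333)·(-1.3333) + (1.6667)·(1.6667) + (-0.3333)·(-0.3333)) / 5 = 13.3333/5 = 2.6667
  s[X_1,X_2] = ((0.6667)·(0) + (-2.3333)·(-2) + (1.6667)·(0) + (-1.3333)·(0) + (1.6667)·(3) + (-0.3333)·(-1)) / 5 = 10/5 = 2
  s[X_1,X_3] = ((0.6667)·(-0.6667) + (-2.3333)·(1.3333) + (1.6667)·(3.3333) + (-1.3333)·(-3.6667) + (1.6667)·(-3.6667) + (-0.3333)·(3.3333)) / 5 = -0.3333/5 = -0.0667
  s[X_2,X_2] = ((0)·(0) + (-2)·(-2) + (0)·(0) + (0)·(0) + (3)·(3) + (-1)·(-1)) / 5 = 14/5 = 2.8
  s[X_2,X_3] = ((0)·(-0.6667) + (-2)·(1.3333) + (0)·(3.3333) + (0)·(-3.6667) + (3)·(-3.6667) + (-1)·(3.3333)) / 5 = -17/5 = -3.4
  s[X_3,X_3] = ((-0.6667)·(-0.6667) + (1.3333)·(1.3333) + (3.3333)·(3.3333) + (-3.6667)·(-3.6667) + (-3.6667)·(-3.6667) + (3.3333)·(3.3333)) / 5 = 51.3333/5 = 10.2667
  Sample standard deviations s_i = √(s[i,i]):
  s(X_1) = √(2.6667) = 1.633
  s(X_2) = √(2.8) = 1.6733
  s(X_3) = √(10.2667) = 3.2042

Step 3 — r_{ij} = s_{ij} / (s_i · s_j):
  r[X_1,X_1] = 1 (diagonal).
  r[X_1,X_2] = 2 / (1.633 · 1.6733) = 2 / 2.7325 = 0.7319
  r[X_1,X_3] = -0.0667 / (1.633 · 3.2042) = -0.0667 / 5.2324 = -0.0127
  r[X_2,X_2] = 1 (diagonal).
  r[X_2,X_3] = -3.4 / (1.6733 · 3.2042) = -3.4 / 5.3616 = -0.6341
  r[X_3,X_3] = 1 (diagonal).

R is symmetric with unit diagonal. Assembling:

R = [[1, 0.7319, -0.0127],
 [0.7319, 1, -0.6341],
 [-0.0127, -0.6341, 1]]


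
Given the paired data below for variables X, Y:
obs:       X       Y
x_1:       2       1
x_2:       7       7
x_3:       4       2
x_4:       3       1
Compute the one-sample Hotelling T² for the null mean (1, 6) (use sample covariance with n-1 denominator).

Step 1 — sample mean vector:
  mean(X) = (2 + 7 + 4 + 3) / 4 = 16/4 = 4
  mean(Y) = (1 + 7 + 2 + 1) / 4 = 11/4 = 2.75
  x̄ = (4, 2.75),  deviation x̄ - mu_0 = (4, 2.75) - (1, 6) = (3, -3.25).

Step 2 — sample covariance matrix, S[i,j] = (1/(n-1)) · Σ_k (x_{k,i} - mean_i) · (x_{k,j} - mean_j), divisor n-1 = 3:
  S[X,X] = ((-2)·(-2) + (3)·(3) + (0)·(0) + (-1)·(-1)) / 3 = 14/3 = 4.6667
  S[X,Y] = ((-2)·(-1.75) + (3)·(4.25) + (0)·(-0.75) + (-1)·(-1.75)) / 3 = 18/3 = 6
  S[Y,Y] = ((-1.75)·(-1.75) + (4.25)·(4.25) + (-0.75)·(-0.75) + (-1.75)·(-1.75)) / 3 = 24.75/3 = 8.25
  S = [[4.6667, 6],
 [6, 8.25]].

Step 3 — invert S. det(S) = 4.6667·8.25 - (6)² = 2.5.
  S^{-1} = (1/det) · [[d, -b], [-b, a]] = [[3.3, -2.4],
 [-2.4, 1.8667]].

Step 4 — quadratic form (x̄ - mu_0)^T · S^{-1} · (x̄ - mu_0):
  S^{-1} · (x̄ - mu_0) = (17.7, -13.2667),
  (x̄ - mu_0)^T · [...] = (3)·(17.7) + (-3.25)·(-13.2667) = 96.2167.

Step 5 — scale by n: T² = 4 · 96.2167 = 384.8667.

T² ≈ 384.8667


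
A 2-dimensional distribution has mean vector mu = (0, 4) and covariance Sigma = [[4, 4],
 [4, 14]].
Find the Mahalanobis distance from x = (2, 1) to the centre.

Step 1 — centre the observation: (x - mu) = (2, -3).

Step 2 — invert Sigma. det(Sigma) = 4·14 - (4)² = 40.
  Sigma^{-1} = (1/det) · [[d, -b], [-b, a]] = [[0.35, -0.1],
 [-0.1, 0.1]].

Step 3 — form the quadratic (x - mu)^T · Sigma^{-1} · (x - mu):
  Sigma^{-1} · (x - mu) = (1, -0.5).
  (x - mu)^T · [Sigma^{-1} · (x - mu)] = (2)·(1) + (-3)·(-0.5) = 3.5.

Step 4 — take square root: d = √(3.5) ≈ 1.8708.

d(x, mu) = √(3.5) ≈ 1.8708


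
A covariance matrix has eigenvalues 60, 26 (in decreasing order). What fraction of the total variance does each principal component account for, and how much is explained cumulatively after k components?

Step 1 — total variance = trace(Sigma) = Σ λ_i = 60 + 26 = 86.

Step 2 — fraction explained by component i = λ_i / Σ λ:
  PC1: 60/86 = 0.6977
  PC2: 26/86 = 0.3023

Step 3 — cumulative fraction after k components = (λ_1 + ... + λ_k) / Σ λ:
  k = 1: 60/86 = 0.6977
  k = 2: (60 + 26)/86 = 86/86 = 1

Summary (fraction, with percent):

explained: PC1 0.6977 (69.77%), PC2 0.3023 (30.23%);  cumulative: 0.6977, 1


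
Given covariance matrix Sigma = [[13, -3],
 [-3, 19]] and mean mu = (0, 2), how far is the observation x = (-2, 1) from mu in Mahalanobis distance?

Step 1 — centre the observation: (x - mu) = (-2, -1).

Step 2 — invert Sigma. det(Sigma) = 13·19 - (-3)² = 238.
  Sigma^{-1} = (1/det) · [[d, -b], [-b, a]] = [[0.0798, 0.0126],
 [0.0126, 0.0546]].

Step 3 — form the quadratic (x - mu)^T · Sigma^{-1} · (x - mu):
  Sigma^{-1} · (x - mu) = (-0.1723, -0.0798).
  (x - mu)^T · [Sigma^{-1} · (x - mu)] = (-2)·(-0.1723) + (-1)·(-0.0798) = 0.4244.

Step 4 — take square root: d = √(0.4244) ≈ 0.6514.

d(x, mu) = √(0.4244) ≈ 0.6514


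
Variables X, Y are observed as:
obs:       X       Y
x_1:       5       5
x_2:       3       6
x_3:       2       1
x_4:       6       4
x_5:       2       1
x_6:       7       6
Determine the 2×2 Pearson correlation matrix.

Step 1 — column means:
  mean(X) = (5 + 3 + 2 + 6 + 2 + 7) / 6 = 25/6 = 4.1667
  mean(Y) = (5 + 6 + 1 + 4 + 1 + 6) / 6 = 23/6 = 3.8333

Step 2 — sample variances and covariances s[i,j] = (1/(n-1)) · Σ_k (x_{k,i} - mean_i) · (x_{k,j} - mean_j), with n-1 = 5:
  s[X,X] = ((0.8333)·(0.8333) + (-1.1667)·(-1.1667) + (-2.1667)·(-2.1667) + (1.8333)·(1.8333) + (-2.1667)·(-2.1667) + (2.8333)·(2.8333)) / 5 = 22.8333/5 = 4.5667
  s[X,Y] = ((0.8333)·(1.1667) + (-1.1667)·(2.1667) + (-2.1667)·(-2.8333) + (1.8333)·(0.1667) + (-2.1667)·(-2.8333) + (2.8333)·(2.1667)) / 5 = 17.1667/5 = 3.4333
  s[Y,Y] = ((1.1667)·(1.1667) + (2.1667)·(2.1667) + (-2.8333)·(-2.8333) + (0.1667)·(0.1667) + (-2.8333)·(-2.8333) + (2.1667)·(2.1667)) / 5 = 26.8333/5 = 5.3667
  Sample standard deviations s_i = √(s[i,i]):
  s(X) = √(4.5667) = 2.137
  s(Y) = √(5.3667) = 2.3166

Step 3 — r_{ij} = s_{ij} / (s_i · s_j):
  r[X,X] = 1 (diagonal).
  r[X,Y] = 3.4333 / (2.137 · 2.3166) = 3.4333 / 4.9505 = 0.6935
  r[Y,Y] = 1 (diagonal).

R is symmetric with unit diagonal. Assembling:

R = [[1, 0.6935],
 [0.6935, 1]]


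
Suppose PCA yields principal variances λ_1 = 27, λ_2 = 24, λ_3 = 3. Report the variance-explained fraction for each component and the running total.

Step 1 — total variance = trace(Sigma) = Σ λ_i = 27 + 24 + 3 = 54.

Step 2 — fraction explained by component i = λ_i / Σ λ:
  PC1: 27/54 = 0.5
  PC2: 24/54 = 0.4444
  PC3: 3/54 = 0.0556

Step 3 — cumulative fraction after k components = (λ_1 + ... + λ_k) / Σ λ:
  k = 1: 27/54 = 0.5
  k = 2: (27 + 24)/54 = 51/54 = 0.9444
  k = 3: (27 + 24 + 3)/54 = 54/54 = 1

Summary (fraction, with percent):

explained: PC1 0.5 (50%), PC2 0.4444 (44.44%), PC3 0.0556 (5.56%);  cumulative: 0.5, 0.9444, 1


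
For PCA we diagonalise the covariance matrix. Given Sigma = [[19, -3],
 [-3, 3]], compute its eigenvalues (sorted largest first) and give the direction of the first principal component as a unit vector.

Step 1 — characteristic polynomial of 2×2 Sigma:
  det(Sigma - λI) = λ² - trace · λ + det = 0.
  trace = 19 + 3 = 22, det = 19·3 - (-3)² = 48.
Step 2 — discriminant:
  Δ = trace² - 4·det = 484 - 192 = 292.
Step 3 — eigenvalues:
  λ = (trace ± √Δ)/2 = (22 ± 17.088)/2,
  λ_1 = 19.544,  λ_2 = 2.456.

Step 4 — unit eigenvector for λ_1: solve (Sigma - λ_1 I)v = 0. First row:
  (19 - 19.544)·v_x + (-3)·v_y = 0, i.e. (-0.544)·v_x + (-3)·v_y = 0,
  so v ∝ (b, λ_1 - a) = (-3, 0.544); multiply by -1 so the first entry is positive: u = (3, -0.544).
  ||u|| = √((3)² + (-0.544)²) = √(9.2959) ≈ 3.0489,
  v_1 = u/||u|| ≈ (0.984, -0.1784) (||v_1|| = 1).

λ_1 = 19.544,  λ_2 = 2.456;  v_1 ≈ (0.984, -0.1784)


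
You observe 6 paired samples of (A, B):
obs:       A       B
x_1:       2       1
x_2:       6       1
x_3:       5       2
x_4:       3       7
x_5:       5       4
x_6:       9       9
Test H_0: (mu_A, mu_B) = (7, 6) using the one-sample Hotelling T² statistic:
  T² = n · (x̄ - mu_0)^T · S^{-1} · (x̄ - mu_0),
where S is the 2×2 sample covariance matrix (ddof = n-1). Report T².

Step 1 — sample mean vector:
  mean(A) = (2 + 6 + 5 + 3 + 5 + 9) / 6 = 30/6 = 5
  mean(B) = (1 + 1 + 2 + 7 + 4 + 9) / 6 = 24/6 = 4
  x̄ = (5, 4),  deviation x̄ - mu_0 = (5, 4) - (7, 6) = (-2, -2).

Step 2 — sample covariance matrix, S[i,j] = (1/(n-1)) · Σ_k (x_{k,i} - mean_i) · (x_{k,j} - mean_j), divisor n-1 = 5:
  S[A,A] = ((-3)·(-3) + (1)·(1) + (0)·(0) + (-2)·(-2) + (0)·(0) + (4)·(4)) / 5 = 30/5 = 6
  S[A,B] = ((-3)·(-3) + (1)·(-3) + (0)·(-2) + (-2)·(3) + (0)·(0) + (4)·(5)) / 5 = 20/5 = 4
  S[B,B] = ((-3)·(-3) + (-3)·(-3) + (-2)·(-2) + (3)·(3) + (0)·(0) + (5)·(5)) / 5 = 56/5 = 11.2
  S = [[6, 4],
 [4, 11.2]].

Step 3 — invert S. det(S) = 6·11.2 - (4)² = 51.2.
  S^{-1} = (1/det) · [[d, -b], [-b, a]] = [[0.2188, -0.0781],
 [-0.0781, 0.1172]].

Step 4 — quadratic form (x̄ - mu_0)^T · S^{-1} · (x̄ - mu_0):
  S^{-1} · (x̄ - mu_0) = (-0.2813, -0.0781),
  (x̄ - mu_0)^T · [...] = (-2)·(-0.2813) + (-2)·(-0.0781) = 0.7188.

Step 5 — scale by n: T² = 6 · 0.7188 = 4.3125.

T² ≈ 4.3125


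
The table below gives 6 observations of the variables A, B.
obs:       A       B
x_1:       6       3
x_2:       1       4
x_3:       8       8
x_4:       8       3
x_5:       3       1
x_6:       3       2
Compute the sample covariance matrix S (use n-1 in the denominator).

Step 1 — column means:
  mean(A) = (6 + 1 + 8 + 8 + 3 + 3) / 6 = 29/6 = 4.8333
  mean(B) = (3 + 4 + 8 + 3 + 1 + 2) / 6 = 21/6 = 3.5

Step 2 — sample covariance S[i,j] = (1/(n-1)) · Σ_k (x_{k,i} - mean_i) · (x_{k,j} - mean_j), with n-1 = 5.
  S[A,A] = ((1.1667)·(1.1667) + (-3.8333)·(-3.8333) + (3.1667)·(3.1667) + (3.1667)·(3.1667) + (-1.8333)·(-1.8333) + (-1.8333)·(-1.8333)) / 5 = 42.8333/5 = 8.5667
  S[A,B] = ((1.1667)·(-0.5) + (-3.8333)·(0.5) + (3.1667)·(4.5) + (3.1667)·(-0.5) + (-1.8333)·(-2.5) + (-1.8333)·(-1.5)) / 5 = 17.5/5 = 3.5
  S[B,B] = ((-0.5)·(-0.5) + (0.5)·(0.5) + (4.5)·(4.5) + (-0.5)·(-0.5) + (-2.5)·(-2.5) + (-1.5)·(-1.5)) / 5 = 29.5/5 = 5.9

S is symmetric (S[j,i] = S[i,j]). Assembling:

S = [[8.5667, 3.5],
 [3.5, 5.9]]


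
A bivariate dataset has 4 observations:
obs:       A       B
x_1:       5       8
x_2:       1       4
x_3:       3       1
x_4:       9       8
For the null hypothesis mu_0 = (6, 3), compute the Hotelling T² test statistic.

Step 1 — sample mean vector:
  mean(A) = (5 + 1 + 3 + 9) / 4 = 18/4 = 4.5
  mean(B) = (8 + 4 + 1 + 8) / 4 = 21/4 = 5.25
  x̄ = (4.5, 5.25),  deviation x̄ - mu_0 = (4.5, 5.25) - (6, 3) = (-1.5, 2.25).

Step 2 — sample covariance matrix, S[i,j] = (1/(n-1)) · Σ_k (x_{k,i} - mean_i) · (x_{k,j} - mean_j), divisor n-1 = 3:
  S[A,A] = ((0.5)·(0.5) + (-3.5)·(-3.5) + (-1.5)·(-1.5) + (4.5)·(4.5)) / 3 = 35/3 = 11.6667
  S[A,B] = ((0.5)·(2.75) + (-3.5)·(-1.25) + (-1.5)·(-4.25) + (4.5)·(2.75)) / 3 = 24.5/3 = 8.1667
  S[B,B] = ((2.75)·(2.75) + (-1.25)·(-1.25) + (-4.25)·(-4.25) + (2.75)·(2.75)) / 3 = 34.75/3 = 11.5833
  S = [[11.6667, 8.1667],
 [8.1667, 11.5833]].

Step 3 — invert S. det(S) = 11.6667·11.5833 - (8.1667)² = 68.4444.
  S^{-1} = (1/det) · [[d, -b], [-b, a]] = [[0.1692, -0.1193],
 [-0.1193, 0.1705]].

Step 4 — quadratic form (x̄ - mu_0)^T · S^{-1} · (x̄ - mu_0):
  S^{-1} · (x̄ - mu_0) = (-0.5223, 0.5625),
  (x̄ - mu_0)^T · [...] = (-1.5)·(-0.5223) + (2.25)·(0.5625) = 2.0491.

Step 5 — scale by n: T² = 4 · 2.0491 = 8.1964.

T² ≈ 8.1964


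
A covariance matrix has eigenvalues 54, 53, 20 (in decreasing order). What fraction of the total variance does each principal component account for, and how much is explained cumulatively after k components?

Step 1 — total variance = trace(Sigma) = Σ λ_i = 54 + 53 + 20 = 127.

Step 2 — fraction explained by component i = λ_i / Σ λ:
  PC1: 54/127 = 0.4252
  PC2: 53/127 = 0.4173
  PC3: 20/127 = 0.1575

Step 3 — cumulative fraction after k components = (λ_1 + ... + λ_k) / Σ λ:
  k = 1: 54/127 = 0.4252
  k = 2: (54 + 53)/127 = 107/127 = 0.8425
  k = 3: (54 + 53 + 20)/127 = 127/127 = 1

Summary (fraction, with percent):

explained: PC1 0.4252 (42.52%), PC2 0.4173 (41.73%), PC3 0.1575 (15.75%);  cumulative: 0.4252, 0.8425, 1


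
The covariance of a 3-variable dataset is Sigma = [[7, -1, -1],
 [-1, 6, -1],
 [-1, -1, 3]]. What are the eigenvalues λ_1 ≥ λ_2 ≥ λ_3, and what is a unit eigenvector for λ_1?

Step 1 — characteristic polynomial p(λ) = det(λI - Sigma) = λ³ - tr·λ² + c_1·λ - det, where tr = trace, c_1 = sum of the principal 2×2 minors, det = det(Sigma):
  tr = 7 + 6 + 3 = 16,
  c_1 = (7·6 - (-1)²) + (7·3 - (-1)²) + (6·3 - (-1)²) = 41 + 20 + 17 = 78,
  det = 7·(6·3 - (-1)²) - (-1)·((-1)·3 - (-1)·(-1)) + (-1)·((-1)·(-1) - 6·(-1)) = 7·(17) - (-1)·(-4) + (-1)·(7) = 108.
  So p(λ) = λ³ - 16λ² + 78λ - 108.
Step 2 — look for an integer root (rational root theorem: any rational root is an integer divisor of 108). Testing λ = 6:
  p(6) = 216 - 576 + 468 - 108 = 0  ✓
  Dividing out (λ - 6): p(λ) = (λ - 6)(λ² - 10λ + 18).
Step 3 — remaining eigenvalues from the quadratic λ² - 10λ + 18 = 0:
  Δ = 10² - 4·18 = 100 - 72 = 28,  λ = (10 ± √28)/2 = (10 ± 5.2915)/2 ≈ 7.6458 or 2.3542.
  Sorted: λ_1 = 7.6458,  λ_2 = 6,  λ_3 = 2.3542  (check: sum = 16 = tr ✓).

Step 4 — unit eigenvector for λ_1 ≈ 7.6458: v spans the null space of (Sigma - λ_1 I), whose rows are
  r_1 = (-0.6458, -1, -1),  r_2 = (-1, -1.6458, -1),  r_3 = (-1, -1, -4.6458).
  v is orthogonal to every row, so take v ∝ r_2 × r_3 = ((-1.6458)·(-4.6458) - (-1)·(-1), (-1)·(-1) - (-1)·(-4.6458), (-1)·(-1) - (-1.6458)·(-1)) ≈ (6.6458, -3.6458, -0.6458).
  Let u = (6.6458, -3.6458, -0.6458).
  ||u|| = √((6.6458)² + (-3.6458)² + (-0.6458)²) = √(57.8745) ≈ 7.6075,  v_1 = u/||u|| ≈ (0.8736, -0.4792, -0.0849) (||v_1|| = 1).

λ_1 = 7.6458,  λ_2 = 6,  λ_3 = 2.3542;  v_1 ≈ (0.8736, -0.4792, -0.0849)


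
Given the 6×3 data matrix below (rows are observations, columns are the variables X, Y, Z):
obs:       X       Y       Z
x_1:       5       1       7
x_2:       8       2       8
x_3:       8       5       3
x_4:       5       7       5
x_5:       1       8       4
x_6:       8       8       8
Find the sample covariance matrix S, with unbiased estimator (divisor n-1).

Step 1 — column means:
  mean(X) = (5 + 8 + 8 + 5 + 1 + 8) / 6 = 35/6 = 5.8333
  mean(Y) = (1 + 2 + 5 + 7 + 8 + 8) / 6 = 31/6 = 5.1667
  mean(Z) = (7 + 8 + 3 + 5 + 4 + 8) / 6 = 35/6 = 5.8333

Step 2 — sample covariance S[i,j] = (1/(n-1)) · Σ_k (x_{k,i} - mean_i) · (x_{k,j} - mean_j), with n-1 = 5.
  S[X,X] = ((-0.8333)·(-0.8333) + (2.1667)·(2.1667) + (2.1667)·(2.1667) + (-0.8333)·(-0.8333) + (-4.8333)·(-4.8333) + (2.1667)·(2.1667)) / 5 = 38.8333/5 = 7.7667
  S[X,Y] = ((-0.8333)·(-4.1667) + (2.1667)·(-3.1667) + (2.1667)·(-0.1667) + (-0.8333)·(1.8333) + (-4.8333)·(2.8333) + (2.1667)·(2.8333)) / 5 = -12.8333/5 = -2.5667
  S[X,Z] = ((-0.8333)·(1.1667) + (2.1667)·(2.1667) + (2.1667)·(-2.8333) + (-0.8333)·(-0.8333) + (-4.8333)·(-1.8333) + (2.1667)·(2.1667)) / 5 = 11.8333/5 = 2.3667
  S[Y,Y] = ((-4.1667)·(-4.1667) + (-3.1667)·(-3.1667) + (-0.1667)·(-0.1667) + (1.8333)·(1.8333) + (2.8333)·(2.8333) + (2.8333)·(2.8333)) / 5 = 46.8333/5 = 9.3667
  S[Y,Z] = ((-4.1667)·(1.1667) + (-3.1667)·(2.1667) + (-0.1667)·(-2.8333) + (1.8333)·(-0.8333) + (2.8333)·(-1.8333) + (2.8333)·(2.1667)) / 5 = -11.8333/5 = -2.3667
  S[Z,Z] = ((1.1667)·(1.1667) + (2.1667)·(2.1667) + (-2.8333)·(-2.8333) + (-0.8333)·(-0.8333) + (-1.8333)·(-1.8333) + (2.1667)·(2.1667)) / 5 = 22.8333/5 = 4.5667

S is symmetric (S[j,i] = S[i,j]). Assembling:

S = [[7.7667, -2.5667, 2.3667],
 [-2.5667, 9.3667, -2.3667],
 [2.3667, -2.3667, 4.5667]]


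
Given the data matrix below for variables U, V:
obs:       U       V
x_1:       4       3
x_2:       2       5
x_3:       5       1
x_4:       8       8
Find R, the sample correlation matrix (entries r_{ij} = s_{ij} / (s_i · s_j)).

Step 1 — column means:
  mean(U) = (4 + 2 + 5 + 8) / 4 = 19/4 = 4.75
  mean(V) = (3 + 5 + 1 + 8) / 4 = 17/4 = 4.25

Step 2 — sample variances and covariances s[i,j] = (1/(n-1)) · Σ_k (x_{k,i} - mean_i) · (x_{k,j} - mean_j), with n-1 = 3:
  s[U,U] = ((-0.75)·(-0.75) + (-2.75)·(-2.75) + (0.25)·(0.25) + (3.25)·(3.25)) / 3 = 18.75/3 = 6.25
  s[U,V] = ((-0.75)·(-1.25) + (-2.75)·(0.75) + (0.25)·(-3.25) + (3.25)·(3.75)) / 3 = 10.25/3 = 3.4167
  s[V,V] = ((-1.25)·(-1.25) + (0.75)·(0.75) + (-3.25)·(-3.25) + (3.75)·(3.75)) / 3 = 26.75/3 = 8.9167
  Sample standard deviations s_i = √(s[i,i]):
  s(U) = √(6.25) = 2.5
  s(V) = √(8.9167) = 2.9861

Step 3 — r_{ij} = s_{ij} / (s_i · s_j):
  r[U,U] = 1 (diagonal).
  r[U,V] = 3.4167 / (2.5 · 2.9861) = 3.4167 / 7.4652 = 0.4577
  r[V,V] = 1 (diagonal).

R is symmetric with unit diagonal. Assembling:

R = [[1, 0.4577],
 [0.4577, 1]]


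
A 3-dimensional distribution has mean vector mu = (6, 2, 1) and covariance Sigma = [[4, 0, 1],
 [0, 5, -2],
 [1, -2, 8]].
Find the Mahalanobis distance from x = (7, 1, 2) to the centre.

Step 1 — centre the observation: (x - mu) = (1, -1, 1).

Step 2 — invert Sigma (cofactor / det for 3×3, or solve directly):
  Sigma^{-1} = [[0.259, -0.0144, -0.036],
 [-0.0144, 0.223, 0.0576],
 [-0.036, 0.0576, 0.1439]].

Step 3 — form the quadratic (x - mu)^T · Sigma^{-1} · (x - mu):
  Sigma^{-1} · (x - mu) = (0.2374, -0.1799, 0.0504).
  (x - mu)^T · [Sigma^{-1} · (x - mu)] = (1)·(0.2374) + (-1)·(-0.1799) + (1)·(0.0504) = 0.4676.

Step 4 — take square root: d = √(0.4676) ≈ 0.6838.

d(x, mu) = √(0.4676) ≈ 0.6838


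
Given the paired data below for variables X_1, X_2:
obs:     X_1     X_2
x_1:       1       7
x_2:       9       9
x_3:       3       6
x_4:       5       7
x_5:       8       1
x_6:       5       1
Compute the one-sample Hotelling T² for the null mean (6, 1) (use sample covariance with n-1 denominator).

Step 1 — sample mean vector:
  mean(X_1) = (1 + 9 + 3 + 5 + 8 + 5) / 6 = 31/6 = 5.1667
  mean(X_2) = (7 + 9 + 6 + 7 + 1 + 1) / 6 = 31/6 = 5.1667
  x̄ = (5.1667, 5.1667),  deviation x̄ - mu_0 = (5.1667, 5.1667) - (6, 1) = (-0.8333, 4.1667).

Step 2 — sample covariance matrix, S[i,j] = (1/(n-1)) · Σ_k (x_{k,i} - mean_i) · (x_{k,j} - mean_j), divisor n-1 = 5:
  S[X_1,X_1] = ((-4.1667)·(-4.1667) + (3.8333)·(3.8333) + (-2.1667)·(-2.1667) + (-0.1667)·(-0.1667) + (2.8333)·(2.8333) + (-0.1667)·(-0.1667)) / 5 = 44.8333/5 = 8.9667
  S[X_1,X_2] = ((-4.1667)·(1.8333) + (3.8333)·(3.8333) + (-2.1667)·(0.8333) + (-0.1667)·(1.8333) + (2.8333)·(-4.1667) + (-0.1667)·(-4.1667)) / 5 = -6.1667/5 = -1.2333
  S[X_2,X_2] = ((1.8333)·(1.8333) + (3.8333)·(3.8333) + (0.8333)·(0.8333) + (1.8333)·(1.8333) + (-4.1667)·(-4.1667) + (-4.1667)·(-4.1667)) / 5 = 56.8333/5 = 11.3667
  S = [[8.9667, -1.2333],
 [-1.2333, 11.3667]].

Step 3 — invert S. det(S) = 8.9667·11.3667 - (-1.2333)² = 100.4.
  S^{-1} = (1/det) · [[d, -b], [-b, a]] = [[0.1132, 0.0123],
 [0.0123, 0.0893]].

Step 4 — quadratic form (x̄ - mu_0)^T · S^{-1} · (x̄ - mu_0):
  S^{-1} · (x̄ - mu_0) = (-0.0432, 0.3619),
  (x̄ - mu_0)^T · [...] = (-0.8333)·(-0.0432) + (4.1667)·(0.3619) = 1.5438.

Step 5 — scale by n: T² = 6 · 1.5438 = 9.2629.

T² ≈ 9.2629


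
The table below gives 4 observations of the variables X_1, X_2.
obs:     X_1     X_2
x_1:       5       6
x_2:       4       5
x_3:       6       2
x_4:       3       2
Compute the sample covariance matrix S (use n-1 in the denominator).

Step 1 — column means:
  mean(X_1) = (5 + 4 + 6 + 3) / 4 = 18/4 = 4.5
  mean(X_2) = (6 + 5 + 2 + 2) / 4 = 15/4 = 3.75

Step 2 — sample covariance S[i,j] = (1/(n-1)) · Σ_k (x_{k,i} - mean_i) · (x_{k,j} - mean_j), with n-1 = 3.
  S[X_1,X_1] = ((0.5)·(0.5) + (-0.5)·(-0.5) + (1.5)·(1.5) + (-1.5)·(-1.5)) / 3 = 5/3 = 1.6667
  S[X_1,X_2] = ((0.5)·(2.25) + (-0.5)·(1.25) + (1.5)·(-1.75) + (-1.5)·(-1.75)) / 3 = 0.5/3 = 0.1667
  S[X_2,X_2] = ((2.25)·(2.25) + (1.25)·(1.25) + (-1.75)·(-1.75) + (-1.75)·(-1.75)) / 3 = 12.75/3 = 4.25

S is symmetric (S[j,i] = S[i,j]). Assembling:

S = [[1.6667, 0.1667],
 [0.1667, 4.25]]


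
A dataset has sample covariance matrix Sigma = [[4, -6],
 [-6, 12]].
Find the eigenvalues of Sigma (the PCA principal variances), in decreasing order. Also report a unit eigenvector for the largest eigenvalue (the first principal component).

Step 1 — characteristic polynomial of 2×2 Sigma:
  det(Sigma - λI) = λ² - trace · λ + det = 0.
  trace = 4 + 12 = 16, det = 4·12 - (-6)² = 12.
Step 2 — discriminant:
  Δ = trace² - 4·det = 256 - 48 = 208.
Step 3 — eigenvalues:
  λ = (trace ± √Δ)/2 = (16 ± 14.4222)/2,
  λ_1 = 15.2111,  λ_2 = 0.7889.

Step 4 — unit eigenvector for λ_1: solve (Sigma - λ_1 I)v = 0. First row:
  (4 - 15.2111)·v_x + (-6)·v_y = 0, i.e. (-11.2111)·v_x + (-6)·v_y = 0,
  so v ∝ (b, λ_1 - a) = (-6, 11.2111); multiply by -1 so the first entry is positive: u = (6, -11.2111).
  ||u|| = √((6)² + (-11.2111)²) = √(161.6888) ≈ 12.7157,
  v_1 = u/||u|| ≈ (0.4719, -0.8817) (||v_1|| = 1).

λ_1 = 15.2111,  λ_2 = 0.7889;  v_1 ≈ (0.4719, -0.8817)


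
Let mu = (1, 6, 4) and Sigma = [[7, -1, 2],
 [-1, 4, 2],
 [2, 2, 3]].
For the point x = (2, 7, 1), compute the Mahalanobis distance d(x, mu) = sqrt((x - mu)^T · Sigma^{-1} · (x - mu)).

Step 1 — centre the observation: (x - mu) = (1, 1, -3).

Step 2 — invert Sigma (cofactor / det for 3×3, or solve directly):
  Sigma^{-1} = [[0.2759, 0.2414, -0.3448],
 [0.2414, 0.5862, -0.5517],
 [-0.3448, -0.5517, 0.931]].

Step 3 — form the quadratic (x - mu)^T · Sigma^{-1} · (x - mu):
  Sigma^{-1} · (x - mu) = (1.5517, 2.4828, -3.6897).
  (x - mu)^T · [Sigma^{-1} · (x - mu)] = (1)·(1.5517) + (1)·(2.4828) + (-3)·(-3.6897) = 15.1034.

Step 4 — take square root: d = √(15.1034) ≈ 3.8863.

d(x, mu) = √(15.1034) ≈ 3.8863


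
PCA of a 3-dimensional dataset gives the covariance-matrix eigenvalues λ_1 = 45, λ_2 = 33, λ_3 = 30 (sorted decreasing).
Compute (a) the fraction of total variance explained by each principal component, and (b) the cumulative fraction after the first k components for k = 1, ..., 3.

Step 1 — total variance = trace(Sigma) = Σ λ_i = 45 + 33 + 30 = 108.

Step 2 — fraction explained by component i = λ_i / Σ λ:
  PC1: 45/108 = 0.4167
  PC2: 33/108 = 0.3056
  PC3: 30/108 = 0.2778

Step 3 — cumulative fraction after k components = (λ_1 + ... + λ_k) / Σ λ:
  k = 1: 45/108 = 0.4167
  k = 2: (45 + 33)/108 = 78/108 = 0.7222
  k = 3: (45 + 33 + 30)/108 = 108/108 = 1

Summary (fraction, with percent):

explained: PC1 0.4167 (41.67%), PC2 0.3056 (30.56%), PC3 0.2778 (27.78%);  cumulative: 0.4167, 0.7222, 1


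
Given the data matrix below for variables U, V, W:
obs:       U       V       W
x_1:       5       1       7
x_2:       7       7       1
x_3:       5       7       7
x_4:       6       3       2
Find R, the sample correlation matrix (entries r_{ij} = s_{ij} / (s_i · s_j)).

Step 1 — column means:
  mean(U) = (5 + 7 + 5 + 6) / 4 = 23/4 = 5.75
  mean(V) = (1 + 7 + 7 + 3) / 4 = 18/4 = 4.5
  mean(W) = (7 + 1 + 7 + 2) / 4 = 17/4 = 4.25

Step 2 — sample variances and covariances s[i,j] = (1/(n-1)) · Σ_k (x_{k,i} - mean_i) · (x_{k,j} - mean_j), with n-1 = 3:
  s[U,U] = ((-0.75)·(-0.75) + (1.25)·(1.25) + (-0.75)·(-0.75) + (0.25)·(0.25)) / 3 = 2.75/3 = 0.9167
  s[U,V] = ((-0.75)·(-3.5) + (1.25)·(2.5) + (-0.75)·(2.5) + (0.25)·(-1.5)) / 3 = 3.5/3 = 1.1667
  s[U,W] = ((-0.75)·(2.75) + (1.25)·(-3.25) + (-0.75)·(2.75) + (0.25)·(-2.25)) / 3 = -8.75/3 = -2.9167
  s[V,V] = ((-3.5)·(-3.5) + (2.5)·(2.5) + (2.5)·(2.5) + (-1.5)·(-1.5)) / 3 = 27/3 = 9
  s[V,W] = ((-3.5)·(2.75) + (2.5)·(-3.25) + (2.5)·(2.75) + (-1.5)·(-2.25)) / 3 = -7.5/3 = -2.5
  s[W,W] = ((2.75)·(2.75) + (-3.25)·(-3.25) + (2.75)·(2.75) + (-2.25)·(-2.25)) / 3 = 30.75/3 = 10.25
  Sample standard deviations s_i = √(s[i,i]):
  s(U) = √(0.9167) = 0.9574
  s(V) = √(9) = 3
  s(W) = √(10.25) = 3.2016

Step 3 — r_{ij} = s_{ij} / (s_i · s_j):
  r[U,U] = 1 (diagonal).
  r[U,V] = 1.1667 / (0.9574 · 3) = 1.1667 / 2.8723 = 0.4062
  r[U,W] = -2.9167 / (0.9574 · 3.2016) = -2.9167 / 3.0653 = -0.9515
  r[V,V] = 1 (diagonal).
  r[V,W] = -2.5 / (3 · 3.2016) = -2.5 / 9.6047 = -0.2603
  r[W,W] = 1 (diagonal).

R is symmetric with unit diagonal. Assembling:

R = [[1, 0.4062, -0.9515],
 [0.4062, 1, -0.2603],
 [-0.9515, -0.2603, 1]]


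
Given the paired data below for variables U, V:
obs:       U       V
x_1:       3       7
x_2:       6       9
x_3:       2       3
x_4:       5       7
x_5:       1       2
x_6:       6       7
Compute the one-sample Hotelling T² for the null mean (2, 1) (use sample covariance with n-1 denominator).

Step 1 — sample mean vector:
  mean(U) = (3 + 6 + 2 + 5 + 1 + 6) / 6 = 23/6 = 3.8333
  mean(V) = (7 + 9 + 3 + 7 + 2 + 7) / 6 = 35/6 = 5.8333
  x̄ = (3.8333, 5.8333),  deviation x̄ - mu_0 = (3.8333, 5.8333) - (2, 1) = (1.8333, 4.8333).

Step 2 — sample covariance matrix, S[i,j] = (1/(n-1)) · Σ_k (x_{k,i} - mean_i) · (x_{k,j} - mean_j), divisor n-1 = 5:
  S[U,U] = ((-0.8333)·(-0.8333) + (2.1667)·(2.1667) + (-1.8333)·(-1.8333) + (1.1667)·(1.1667) + (-2.8333)·(-2.8333) + (2.1667)·(2.1667)) / 5 = 22.8333/5 = 4.5667
  S[U,V] = ((-0.8333)·(1.1667) + (2.1667)·(3.1667) + (-1.8333)·(-2.8333) + (1.1667)·(1.1667) + (-2.8333)·(-3.8333) + (2.1667)·(1.1667)) / 5 = 25.8333/5 = 5.1667
  S[V,V] = ((1.1667)·(1.1667) + (3.1667)·(3.1667) + (-2.8333)·(-2.8333) + (1.1667)·(1.1667) + (-3.8333)·(-3.8333) + (1.1667)·(1.1667)) / 5 = 36.8333/5 = 7.3667
  S = [[4.5667, 5.1667],
 [5.1667, 7.3667]].

Step 3 — invert S. det(S) = 4.5667·7.3667 - (5.1667)² = 6.9467.
  S^{-1} = (1/det) · [[d, -b], [-b, a]] = [[1.0605, -0.7438],
 [-0.7438, 0.6574]].

Step 4 — quadratic form (x̄ - mu_0)^T · S^{-1} · (x̄ - mu_0):
  S^{-1} · (x̄ - mu_0) = (-1.6507, 1.8138),
  (x̄ - mu_0)^T · [...] = (1.8333)·(-1.6507) + (4.8333)·(1.8138) = 5.7406.

Step 5 — scale by n: T² = 6 · 5.7406 = 34.4434.

T² ≈ 34.4434


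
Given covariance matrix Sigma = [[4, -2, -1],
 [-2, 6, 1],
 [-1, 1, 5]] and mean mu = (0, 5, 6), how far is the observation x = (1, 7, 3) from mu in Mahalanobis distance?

Step 1 — centre the observation: (x - mu) = (1, 2, -3).

Step 2 — invert Sigma (cofactor / det for 3×3, or solve directly):
  Sigma^{-1} = [[0.3085, 0.0957, 0.0426],
 [0.0957, 0.2021, -0.0213],
 [0.0426, -0.0213, 0.2128]].

Step 3 — form the quadratic (x - mu)^T · Sigma^{-1} · (x - mu):
  Sigma^{-1} · (x - mu) = (0.3723, 0.5638, -0.6383).
  (x - mu)^T · [Sigma^{-1} · (x - mu)] = (1)·(0.3723) + (2)·(0.5638) + (-3)·(-0.6383) = 3.4149.

Step 4 — take square root: d = √(3.4149) ≈ 1.8479.

d(x, mu) = √(3.4149) ≈ 1.8479


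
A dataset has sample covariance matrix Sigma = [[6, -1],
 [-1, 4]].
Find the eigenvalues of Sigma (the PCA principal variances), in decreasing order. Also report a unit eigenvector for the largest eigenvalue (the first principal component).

Step 1 — characteristic polynomial of 2×2 Sigma:
  det(Sigma - λI) = λ² - trace · λ + det = 0.
  trace = 6 + 4 = 10, det = 6·4 - (-1)² = 23.
Step 2 — discriminant:
  Δ = trace² - 4·det = 100 - 92 = 8.
Step 3 — eigenvalues:
  λ = (trace ± √Δ)/2 = (10 ± 2.8284)/2,
  λ_1 = 6.4142,  λ_2 = 3.5858.

Step 4 — unit eigenvector for λ_1: solve (Sigma - λ_1 I)v = 0. First row:
  (6 - 6.4142)·v_x + (-1)·v_y = 0, i.e. (-0.4142)·v_x + (-1)·v_y = 0,
  so v ∝ (b, λ_1 - a) = (-1, 0.4142); multiply by -1 so the first entry is positive: u = (1, -0.4142).
  ||u|| = √((1)² + (-0.4142)²) = √(1.1716) ≈ 1.0824,
  v_1 = u/||u|| ≈ (0.9239, -0.3827) (||v_1|| = 1).

λ_1 = 6.4142,  λ_2 = 3.5858;  v_1 ≈ (0.9239, -0.3827)


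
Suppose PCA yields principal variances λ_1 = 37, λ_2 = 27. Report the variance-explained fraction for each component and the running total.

Step 1 — total variance = trace(Sigma) = Σ λ_i = 37 + 27 = 64.

Step 2 — fraction explained by component i = λ_i / Σ λ:
  PC1: 37/64 = 0.5781
  PC2: 27/64 = 0.4219

Step 3 — cumulative fraction after k components = (λ_1 + ... + λ_k) / Σ λ:
  k = 1: 37/64 = 0.5781
  k = 2: (37 + 27)/64 = 64/64 = 1

Summary (fraction, with percent):

explained: PC1 0.5781 (57.81%), PC2 0.4219 (42.19%);  cumulative: 0.5781, 1


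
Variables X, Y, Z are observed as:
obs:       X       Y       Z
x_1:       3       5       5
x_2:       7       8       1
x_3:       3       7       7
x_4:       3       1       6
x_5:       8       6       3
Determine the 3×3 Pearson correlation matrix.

Step 1 — column means:
  mean(X) = (3 + 7 + 3 + 3 + 8) / 5 = 24/5 = 4.8
  mean(Y) = (5 + 8 + 7 + 1 + 6) / 5 = 27/5 = 5.4
  mean(Z) = (5 + 1 + 7 + 6 + 3) / 5 = 22/5 = 4.4

Step 2 — sample variances and covariances s[i,j] = (1/(n-1)) · Σ_k (x_{k,i} - mean_i) · (x_{k,j} - mean_j), with n-1 = 4:
  s[X,X] = ((-1.8)·(-1.8) + (2.2)·(2.2) + (-1.8)·(-1.8) + (-1.8)·(-1.8) + (3.2)·(3.2)) / 4 = 24.8/4 = 6.2
  s[X,Y] = ((-1.8)·(-0.4) + (2.2)·(2.6) + (-1.8)·(1.6) + (-1.8)·(-4.4) + (3.2)·(0.6)) / 4 = 13.4/4 = 3.35
  s[X,Z] = ((-1.8)·(0.6) + (2.2)·(-3.4) + (-1.8)·(2.6) + (-1.8)·(1.6) + (3.2)·(-1.4)) / 4 = -20.6/4 = -5.15
  s[Y,Y] = ((-0.4)·(-0.4) + (2.6)·(2.6) + (1.6)·(1.6) + (-4.4)·(-4.4) + (0.6)·(0.6)) / 4 = 29.2/4 = 7.3
  s[Y,Z] = ((-0.4)·(0.6) + (2.6)·(-3.4) + (1.6)·(2.6) + (-4.4)·(1.6) + (0.6)·(-1.4)) / 4 = -12.8/4 = -3.2
  s[Z,Z] = ((0.6)·(0.6) + (-3.4)·(-3.4) + (2.6)·(2.6) + (1.6)·(1.6) + (-1.4)·(-1.4)) / 4 = 23.2/4 = 5.8
  Sample standard deviations s_i = √(s[i,i]):
  s(X) = √(6.2) = 2.49
  s(Y) = √(7.3) = 2.7019
  s(Z) = √(5.8) = 2.4083

Step 3 — r_{ij} = s_{ij} / (s_i · s_j):
  r[X,X] = 1 (diagonal).
  r[X,Y] = 3.35 / (2.49 · 2.7019) = 3.35 / 6.7276 = 0.498
  r[X,Z] = -5.15 / (2.49 · 2.4083) = -5.15 / 5.9967 = -0.8588
  r[Y,Y] = 1 (diagonal).
  r[Y,Z] = -3.2 / (2.7019 · 2.4083) = -3.2 / 6.5069 = -0.4918
  r[Z,Z] = 1 (diagonal).

R is symmetric with unit diagonal. Assembling:

R = [[1, 0.498, -0.8588],
 [0.498, 1, -0.4918],
 [-0.8588, -0.4918, 1]]


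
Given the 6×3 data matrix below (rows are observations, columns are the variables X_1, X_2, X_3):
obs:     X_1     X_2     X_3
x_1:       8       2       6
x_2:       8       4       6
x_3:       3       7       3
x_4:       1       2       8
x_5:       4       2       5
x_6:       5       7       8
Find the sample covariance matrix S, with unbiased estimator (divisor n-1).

Step 1 — column means:
  mean(X_1) = (8 + 8 + 3 + 1 + 4 + 5) / 6 = 29/6 = 4.8333
  mean(X_2) = (2 + 4 + 7 + 2 + 2 + 7) / 6 = 24/6 = 4
  mean(X_3) = (6 + 6 + 3 + 8 + 5 + 8) / 6 = 36/6 = 6

Step 2 — sample covariance S[i,j] = (1/(n-1)) · Σ_k (x_{k,i} - mean_i) · (x_{k,j} - mean_j), with n-1 = 5.
  S[X_1,X_1] = ((3.1667)·(3.1667) + (3.1667)·(3.1667) + (-1.8333)·(-1.8333) + (-3.8333)·(-3.8333) + (-0.8333)·(-0.8333) + (0.1667)·(0.1667)) / 5 = 38.8333/5 = 7.7667
  S[X_1,X_2] = ((3.1667)·(-2) + (3.1667)·(0) + (-1.8333)·(3) + (-3.8333)·(-2) + (-0.8333)·(-2) + (0.1667)·(3)) / 5 = -2/5 = -0.4
  S[X_1,X_3] = ((3.1667)·(0) + (3.1667)·(0) + (-1.8333)·(-3) + (-3.8333)·(2) + (-0.8333)·(-1) + (0.1667)·(2)) / 5 = -1/5 = -0.2
  S[X_2,X_2] = ((-2)·(-2) + (0)·(0) + (3)·(3) + (-2)·(-2) + (-2)·(-2) + (3)·(3)) / 5 = 30/5 = 6
  S[X_2,X_3] = ((-2)·(0) + (0)·(0) + (3)·(-3) + (-2)·(2) + (-2)·(-1) + (3)·(2)) / 5 = -5/5 = -1
  S[X_3,X_3] = ((0)·(0) + (0)·(0) + (-3)·(-3) + (2)·(2) + (-1)·(-1) + (2)·(2)) / 5 = 18/5 = 3.6

S is symmetric (S[j,i] = S[i,j]). Assembling:

S = [[7.7667, -0.4, -0.2],
 [-0.4, 6, -1],
 [-0.2, -1, 3.6]]
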